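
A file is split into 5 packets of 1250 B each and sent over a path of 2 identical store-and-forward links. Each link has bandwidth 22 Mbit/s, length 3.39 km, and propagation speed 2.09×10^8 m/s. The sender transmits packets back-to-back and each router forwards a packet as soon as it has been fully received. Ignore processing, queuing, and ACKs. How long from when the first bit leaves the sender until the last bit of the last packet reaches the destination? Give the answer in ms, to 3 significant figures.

Per-hop transmission t_tx = L/R = 10000/22000000 = 0.454545 ms.
Per-hop propagation t_prop = 3390/209000000 = 0.0162201 ms.
Pipeline fill: first packet needs 2·t_tx to clear all hops; remaining 4 packets each add one t_tx.
Total = (2+5-1)·t_tx + 2·t_prop = 6·0.454545 + 2·0.0162201 = 2.76 ms.

2.76 ms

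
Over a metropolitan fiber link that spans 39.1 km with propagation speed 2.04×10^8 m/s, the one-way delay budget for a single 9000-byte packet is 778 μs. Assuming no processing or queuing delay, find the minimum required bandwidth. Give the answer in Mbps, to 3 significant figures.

123 Mbps

L = 72000 bits.
Propagation delay = 39100 / 204000000 = 191.667 μs.
Transmission budget = 778 − 191.667 = 586.333 μs.
R ≥ L / t_tx = 72000 bits / 0.000586333 s = 123 Mbps.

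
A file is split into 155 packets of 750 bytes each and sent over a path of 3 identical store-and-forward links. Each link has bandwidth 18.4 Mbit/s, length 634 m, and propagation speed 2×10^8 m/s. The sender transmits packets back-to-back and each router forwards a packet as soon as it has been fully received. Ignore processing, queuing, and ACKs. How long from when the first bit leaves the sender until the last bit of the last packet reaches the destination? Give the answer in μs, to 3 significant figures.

51200 μs

Per-hop transmission t_tx = L/R = 6000/18400000 = 326.087 μs.
Per-hop propagation t_prop = 634/200000000 = 3.17 μs.
Pipeline fill: first packet needs 3·t_tx to clear all hops; remaining 154 packets each add one t_tx.
Total = (3+155-1)·t_tx + 3·t_prop = 157·326.087 + 3·3.17 = 51200 μs.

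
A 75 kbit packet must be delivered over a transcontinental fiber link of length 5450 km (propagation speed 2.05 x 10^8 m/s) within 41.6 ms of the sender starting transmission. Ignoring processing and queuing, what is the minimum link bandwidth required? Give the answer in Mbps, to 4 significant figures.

4.995 Mbps

Propagation delay = 5450000 / 2.05e+08 = 26.5854 ms.
Transmission budget = 41.6 − 26.5854 = 15.0146 ms.
R ≥ L / t_tx = 75000 bits / 0.0150146 s = 4.995 Mbps.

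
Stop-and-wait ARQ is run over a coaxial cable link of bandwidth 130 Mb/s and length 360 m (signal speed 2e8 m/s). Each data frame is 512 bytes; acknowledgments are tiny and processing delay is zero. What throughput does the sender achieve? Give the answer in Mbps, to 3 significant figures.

t_tx = L/R = 4096/130000000 = 3.15077e-05 s.
t_prop = 360/200000000 = 1.8e-06 s; RTT = 3.6e-06 s.
Cycle = t_tx + RTT = 3.51077e-05 s.
Throughput = L / cycle = 4096 / 3.51077e-05 = 117 Mbps.

117 Mbps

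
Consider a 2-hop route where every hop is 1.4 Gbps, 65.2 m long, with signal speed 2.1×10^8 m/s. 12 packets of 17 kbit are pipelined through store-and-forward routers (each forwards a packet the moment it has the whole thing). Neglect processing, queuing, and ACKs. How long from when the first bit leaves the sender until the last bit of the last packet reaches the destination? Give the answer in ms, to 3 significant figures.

Per-hop transmission t_tx = L/R = 17000/1400000000 = 0.0121429 ms.
Per-hop propagation t_prop = 65.2/210000000 = 0.000310476 ms.
Pipeline fill: first packet needs 2·t_tx to clear all hops; remaining 11 packets each add one t_tx.
Total = (2+12-1)·t_tx + 2·t_prop = 13·0.0121429 + 2·0.000310476 = 0.158 ms.

0.158 ms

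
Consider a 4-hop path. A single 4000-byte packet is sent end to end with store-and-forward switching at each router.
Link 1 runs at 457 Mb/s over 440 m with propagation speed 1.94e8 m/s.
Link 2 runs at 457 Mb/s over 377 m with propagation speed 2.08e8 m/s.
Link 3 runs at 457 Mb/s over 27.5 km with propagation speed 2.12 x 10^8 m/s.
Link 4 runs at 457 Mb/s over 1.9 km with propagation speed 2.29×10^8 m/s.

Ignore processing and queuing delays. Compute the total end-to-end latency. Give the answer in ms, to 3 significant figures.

L = 4000 × 8 = 32000 bits.
Transmission delay per hop = L/R = 32000/457000000 = 0.0700219 ms; 4 hops → 0.280088 ms.
Propagation delays (d/s per hop): 0.00226804, 0.0018125, 0.129717, 0.00829694 ms; sum = 0.142094 ms.
End-to-end = 0.422 ms.

0.422 ms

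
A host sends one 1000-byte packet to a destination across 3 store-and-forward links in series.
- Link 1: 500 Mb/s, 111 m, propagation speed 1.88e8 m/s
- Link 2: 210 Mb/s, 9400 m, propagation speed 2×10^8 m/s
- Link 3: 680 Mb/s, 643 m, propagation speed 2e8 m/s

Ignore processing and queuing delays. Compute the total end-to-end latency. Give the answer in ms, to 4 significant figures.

L = 1000 × 8 = 8000 bits.
Transmission delays (L/R per hop): 0.016, 0.0380952, 0.0117647 ms; sum = 0.0658599 ms.
Propagation delays (d/s per hop): 0.000590426, 0.047, 0.003215 ms; sum = 0.0508054 ms.
End-to-end = 0.1167 ms.

0.1167 ms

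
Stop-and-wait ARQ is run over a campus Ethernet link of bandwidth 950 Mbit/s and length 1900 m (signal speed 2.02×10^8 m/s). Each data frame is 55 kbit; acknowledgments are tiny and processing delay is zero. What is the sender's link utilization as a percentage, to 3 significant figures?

t_tx = L/R = 55000/950000000 = 5.78947e-05 s.
t_prop = 1900/202000000 = 9.40594e-06 s; RTT = 1.88119e-05 s.
Cycle = t_tx + RTT = 7.67066e-05 s.
Utilization = t_tx / cycle = 5.78947e-05/7.67066e-05 = 75.5 %.

75.5 %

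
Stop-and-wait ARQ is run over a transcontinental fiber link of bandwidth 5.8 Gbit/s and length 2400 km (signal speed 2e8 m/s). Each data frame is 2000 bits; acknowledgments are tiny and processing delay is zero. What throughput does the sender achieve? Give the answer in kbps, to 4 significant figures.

t_tx = L/R = 2000/5800000000 = 3.44828e-07 s.
t_prop = 2400000/200000000 = 0.012 s; RTT = 0.024 s.
Cycle = t_tx + RTT = 0.0240003 s.
Throughput = L / cycle = 2000 / 0.0240003 = 83.33 kbps.

83.33 kbps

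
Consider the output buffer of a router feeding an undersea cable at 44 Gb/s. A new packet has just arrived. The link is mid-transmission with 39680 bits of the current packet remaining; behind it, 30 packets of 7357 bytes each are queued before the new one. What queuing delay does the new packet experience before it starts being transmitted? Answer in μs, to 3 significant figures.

41.0 μs

Each queued packet: L/R = 58856/44000000000 = 1.33764 μs.
30 queued → 40.1291 μs.
Plus remaining 39680 bits of current packet: 0.901818 μs.
Queuing delay = 41.0 μs.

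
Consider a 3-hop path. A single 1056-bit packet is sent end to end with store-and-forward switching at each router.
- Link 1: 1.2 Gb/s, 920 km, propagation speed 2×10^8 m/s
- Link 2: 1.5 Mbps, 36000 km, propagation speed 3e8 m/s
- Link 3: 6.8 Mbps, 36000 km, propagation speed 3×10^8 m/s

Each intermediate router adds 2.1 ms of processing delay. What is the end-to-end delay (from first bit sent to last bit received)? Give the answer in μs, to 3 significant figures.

250000 μs

Transmission delays (L/R per hop): 0.88, 704, 155.294 μs; sum = 860.174 μs.
Propagation delays (d/s per hop): 4600, 120000, 120000 μs; sum = 244600 μs.
Processing at 2 router(s): 2 × 2.1 ms = 4200 μs.
End-to-end = 250000 μs.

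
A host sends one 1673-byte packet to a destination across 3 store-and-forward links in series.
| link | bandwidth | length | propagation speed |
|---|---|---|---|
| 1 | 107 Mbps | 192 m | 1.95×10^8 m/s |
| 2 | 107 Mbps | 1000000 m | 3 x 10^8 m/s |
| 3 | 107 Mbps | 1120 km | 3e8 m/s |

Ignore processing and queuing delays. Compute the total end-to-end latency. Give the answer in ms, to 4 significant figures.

L = 1673 × 8 = 13384 bits.
Transmission delay per hop = L/R = 13384/107000000 = 0.125084 ms; 3 hops → 0.375252 ms.
Propagation delays (d/s per hop): 0.000984615, 3.33333, 3.73333 ms; sum = 7.06765 ms.
End-to-end = 7.443 ms.

7.443 ms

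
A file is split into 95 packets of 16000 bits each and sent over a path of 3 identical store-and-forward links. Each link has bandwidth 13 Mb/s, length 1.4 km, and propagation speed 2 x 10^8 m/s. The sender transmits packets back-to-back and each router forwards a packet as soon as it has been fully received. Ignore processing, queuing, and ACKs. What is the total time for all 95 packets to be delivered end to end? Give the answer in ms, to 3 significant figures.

119 ms

Per-hop transmission t_tx = L/R = 16000/13000000 = 1.23077 ms.
Per-hop propagation t_prop = 1400/200000000 = 0.007 ms.
Pipeline fill: first packet needs 3·t_tx to clear all hops; remaining 94 packets each add one t_tx.
Total = (3+95-1)·t_tx + 3·t_prop = 97·1.23077 + 3·0.007 = 119 ms.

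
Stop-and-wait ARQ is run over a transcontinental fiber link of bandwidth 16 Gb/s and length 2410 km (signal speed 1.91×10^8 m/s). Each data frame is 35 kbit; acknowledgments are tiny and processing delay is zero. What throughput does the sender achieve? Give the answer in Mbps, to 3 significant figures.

t_tx = L/R = 35000/16000000000 = 2.1875e-06 s.
t_prop = 2410000/191000000 = 0.0126178 s; RTT = 0.0252356 s.
Cycle = t_tx + RTT = 0.0252378 s.
Throughput = L / cycle = 35000 / 0.0252378 = 1.39 Mbps.

1.39 Mbps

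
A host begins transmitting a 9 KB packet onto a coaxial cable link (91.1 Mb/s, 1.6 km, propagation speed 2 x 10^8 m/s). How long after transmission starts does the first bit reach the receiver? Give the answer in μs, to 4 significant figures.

8.000 μs

First bit experiences only propagation delay: d/s = 1600/200000000 = 8.000 μs.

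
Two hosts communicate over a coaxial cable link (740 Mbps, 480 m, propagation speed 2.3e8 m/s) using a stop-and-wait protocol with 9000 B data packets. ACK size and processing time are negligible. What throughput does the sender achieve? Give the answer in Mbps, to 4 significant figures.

709.6 Mbps

t_tx = L/R = 72000/740000000 = 9.72973e-05 s.
t_prop = 480/2.3e+08 = 2.08696e-06 s; RTT = 4.17391e-06 s.
Cycle = t_tx + RTT = 0.000101471 s.
Throughput = L / cycle = 72000 / 0.000101471 = 709.6 Mbps.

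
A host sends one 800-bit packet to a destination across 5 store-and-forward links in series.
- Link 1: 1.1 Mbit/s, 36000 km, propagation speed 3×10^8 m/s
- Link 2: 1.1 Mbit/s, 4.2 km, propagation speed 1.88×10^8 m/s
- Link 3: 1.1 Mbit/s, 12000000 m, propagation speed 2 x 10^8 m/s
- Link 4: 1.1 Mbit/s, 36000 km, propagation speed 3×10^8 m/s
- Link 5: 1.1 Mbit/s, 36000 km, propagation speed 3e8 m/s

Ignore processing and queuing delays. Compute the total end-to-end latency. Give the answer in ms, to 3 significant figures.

424 ms

Transmission delay per hop = L/R = 800/1100000 = 0.727273 ms; 5 hops → 3.63636 ms.
Propagation delays (d/s per hop): 120, 0.0223404, 60, 120, 120 ms; sum = 420.022 ms.
End-to-end = 424 ms.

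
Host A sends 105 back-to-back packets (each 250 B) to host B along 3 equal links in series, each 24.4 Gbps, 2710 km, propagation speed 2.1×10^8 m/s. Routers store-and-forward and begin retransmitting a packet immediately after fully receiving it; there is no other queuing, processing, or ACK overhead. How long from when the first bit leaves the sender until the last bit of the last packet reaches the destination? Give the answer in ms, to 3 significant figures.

38.7 ms

Per-hop transmission t_tx = L/R = 2000/24400000000 = 8.19672e-05 ms.
Per-hop propagation t_prop = 2710000/210000000 = 12.9048 ms.
Pipeline fill: first packet needs 3·t_tx to clear all hops; remaining 104 packets each add one t_tx.
Total = (3+105-1)·t_tx + 3·t_prop = 107·8.19672e-05 + 3·12.9048 = 38.7 ms.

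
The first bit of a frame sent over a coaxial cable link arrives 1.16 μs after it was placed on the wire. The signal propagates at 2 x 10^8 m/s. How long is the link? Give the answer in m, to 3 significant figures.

232 m

d = s × t_prop = 200000000 × 1.16e-06 = 232 m.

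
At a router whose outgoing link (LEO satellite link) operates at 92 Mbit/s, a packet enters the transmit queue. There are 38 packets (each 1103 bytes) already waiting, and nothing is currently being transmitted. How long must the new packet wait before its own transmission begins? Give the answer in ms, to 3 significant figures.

3.64 ms

Each queued packet: L/R = 8824/92000000 = 0.095913 ms.
38 queued → 3.6447 ms.
Queuing delay = 3.64 ms.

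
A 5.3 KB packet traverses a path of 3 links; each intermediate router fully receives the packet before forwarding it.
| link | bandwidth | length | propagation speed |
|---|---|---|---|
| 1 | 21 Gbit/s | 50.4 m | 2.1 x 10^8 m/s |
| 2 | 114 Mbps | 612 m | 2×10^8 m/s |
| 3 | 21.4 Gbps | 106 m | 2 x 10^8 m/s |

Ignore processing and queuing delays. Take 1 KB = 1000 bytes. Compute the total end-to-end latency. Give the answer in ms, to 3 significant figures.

L = 42400 bits.
Transmission delays (L/R per hop): 0.00201905, 0.37193, 0.00198131 ms; sum = 0.37593 ms.
Propagation delays (d/s per hop): 0.00024, 0.00306, 0.00053 ms; sum = 0.00383 ms.
End-to-end = 0.380 ms.

0.380 ms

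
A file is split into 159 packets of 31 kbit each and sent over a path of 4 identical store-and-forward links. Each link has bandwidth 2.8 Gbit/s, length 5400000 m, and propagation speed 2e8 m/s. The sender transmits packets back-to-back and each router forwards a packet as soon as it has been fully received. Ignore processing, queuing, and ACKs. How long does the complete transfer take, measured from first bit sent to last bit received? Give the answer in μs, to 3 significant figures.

Per-hop transmission t_tx = L/R = 31000/2800000000 = 11.0714 μs.
Per-hop propagation t_prop = 5400000/200000000 = 27000 μs.
Pipeline fill: first packet needs 4·t_tx to clear all hops; remaining 158 packets each add one t_tx.
Total = (4+159-1)·t_tx + 4·t_prop = 162·11.0714 + 4·27000 = 110000 μs.

110000 μs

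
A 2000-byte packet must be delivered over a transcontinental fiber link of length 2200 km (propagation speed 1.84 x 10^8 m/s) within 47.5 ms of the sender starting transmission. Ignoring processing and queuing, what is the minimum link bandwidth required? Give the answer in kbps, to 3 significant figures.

450 kbps

L = 16000 bits.
Propagation delay = 2200000 / 184000000 = 11.9565 ms.
Transmission budget = 47.5 − 11.9565 = 35.5435 ms.
R ≥ L / t_tx = 16000 bits / 0.0355435 s = 450 kbps.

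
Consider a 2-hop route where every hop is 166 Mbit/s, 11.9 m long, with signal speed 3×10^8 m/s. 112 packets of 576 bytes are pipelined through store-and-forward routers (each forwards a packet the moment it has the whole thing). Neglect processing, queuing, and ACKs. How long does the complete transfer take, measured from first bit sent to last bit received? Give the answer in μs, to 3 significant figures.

Per-hop transmission t_tx = L/R = 4608/166000000 = 27.759 μs.
Per-hop propagation t_prop = 11.9/300000000 = 0.0396667 μs.
Pipeline fill: first packet needs 2·t_tx to clear all hops; remaining 111 packets each add one t_tx.
Total = (2+112-1)·t_tx + 2·t_prop = 113·27.759 + 2·0.0396667 = 3140 μs.

3140 μs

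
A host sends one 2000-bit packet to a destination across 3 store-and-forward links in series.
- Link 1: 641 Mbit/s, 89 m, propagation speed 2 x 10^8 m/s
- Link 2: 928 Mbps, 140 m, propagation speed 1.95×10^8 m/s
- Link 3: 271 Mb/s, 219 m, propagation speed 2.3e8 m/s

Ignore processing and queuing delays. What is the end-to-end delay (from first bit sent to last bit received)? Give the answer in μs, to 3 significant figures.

14.8 μs

Transmission delays (L/R per hop): 3.12012, 2.15517, 7.38007 μs; sum = 12.6554 μs.
Propagation delays (d/s per hop): 0.445, 0.717949, 0.952174 μs; sum = 2.11512 μs.
End-to-end = 14.8 μs.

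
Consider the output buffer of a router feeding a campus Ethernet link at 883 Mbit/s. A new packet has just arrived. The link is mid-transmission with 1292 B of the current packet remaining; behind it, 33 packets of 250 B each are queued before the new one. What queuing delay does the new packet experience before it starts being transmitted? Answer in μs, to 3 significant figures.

86.5 μs

Each queued packet: L/R = 2000/883000000 = 2.26501 μs.
33 queued → 74.7452 μs.
Plus remaining 10336 bits of current packet: 11.7055 μs.
Queuing delay = 86.5 μs.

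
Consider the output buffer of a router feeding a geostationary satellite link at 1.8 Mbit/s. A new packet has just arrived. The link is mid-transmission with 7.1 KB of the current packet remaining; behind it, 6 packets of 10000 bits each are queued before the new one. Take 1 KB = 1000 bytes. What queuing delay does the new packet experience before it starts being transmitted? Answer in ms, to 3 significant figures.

64.9 ms

Each queued packet: L/R = 10000/1800000 = 5.55556 ms.
6 queued → 33.3333 ms.
Plus remaining 56800 bits of current packet: 31.5556 ms.
Queuing delay = 64.9 ms.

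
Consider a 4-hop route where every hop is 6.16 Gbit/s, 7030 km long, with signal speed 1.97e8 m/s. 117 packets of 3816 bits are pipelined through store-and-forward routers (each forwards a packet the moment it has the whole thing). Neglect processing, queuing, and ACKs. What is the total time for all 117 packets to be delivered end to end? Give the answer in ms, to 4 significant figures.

Per-hop transmission t_tx = L/R = 3816/6160000000 = 0.000619481 ms.
Per-hop propagation t_prop = 7030000/197000000 = 35.6853 ms.
Pipeline fill: first packet needs 4·t_tx to clear all hops; remaining 116 packets each add one t_tx.
Total = (4+117-1)·t_tx + 4·t_prop = 120·0.000619481 + 4·35.6853 = 142.8 ms.

142.8 ms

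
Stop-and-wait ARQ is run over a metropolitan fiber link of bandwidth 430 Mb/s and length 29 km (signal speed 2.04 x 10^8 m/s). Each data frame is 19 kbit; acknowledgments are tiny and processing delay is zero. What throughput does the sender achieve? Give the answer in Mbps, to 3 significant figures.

57.8 Mbps

t_tx = L/R = 19000/430000000 = 4.4186e-05 s.
t_prop = 29000/204000000 = 0.000142157 s; RTT = 0.000284314 s.
Cycle = t_tx + RTT = 0.0003285 s.
Throughput = L / cycle = 19000 / 0.0003285 = 57.8 Mbps.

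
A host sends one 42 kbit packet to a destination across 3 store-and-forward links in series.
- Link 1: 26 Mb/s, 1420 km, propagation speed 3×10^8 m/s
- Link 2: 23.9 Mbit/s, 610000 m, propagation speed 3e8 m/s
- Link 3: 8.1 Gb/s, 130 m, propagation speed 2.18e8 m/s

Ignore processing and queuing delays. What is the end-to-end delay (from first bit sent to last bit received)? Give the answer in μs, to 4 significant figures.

10150 μs

L = 42000 bits.
Transmission delays (L/R per hop): 1615.38, 1757.32, 5.18519 μs; sum = 3377.89 μs.
Propagation delays (d/s per hop): 4733.33, 2033.33, 0.59633 μs; sum = 6767.26 μs.
End-to-end = 10150 μs.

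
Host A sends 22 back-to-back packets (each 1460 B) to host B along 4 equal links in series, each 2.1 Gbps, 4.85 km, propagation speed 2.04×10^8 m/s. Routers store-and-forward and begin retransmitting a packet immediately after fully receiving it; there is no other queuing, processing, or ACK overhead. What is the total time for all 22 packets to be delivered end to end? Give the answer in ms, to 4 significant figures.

0.2341 ms

Per-hop transmission t_tx = L/R = 11680/2100000000 = 0.0055619 ms.
Per-hop propagation t_prop = 4850/204000000 = 0.0237745 ms.
Pipeline fill: first packet needs 4·t_tx to clear all hops; remaining 21 packets each add one t_tx.
Total = (4+22-1)·t_tx + 4·t_prop = 25·0.0055619 + 4·0.0237745 = 0.2341 ms.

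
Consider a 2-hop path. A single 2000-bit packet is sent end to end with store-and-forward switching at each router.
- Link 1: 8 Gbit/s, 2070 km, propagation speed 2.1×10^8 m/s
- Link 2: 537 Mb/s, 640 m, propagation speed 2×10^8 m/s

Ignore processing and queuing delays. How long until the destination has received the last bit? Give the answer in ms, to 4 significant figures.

9.864 ms

Transmission delays (L/R per hop): 0.00025, 0.00372439 ms; sum = 0.00397439 ms.
Propagation delays (d/s per hop): 9.85714, 0.0032 ms; sum = 9.86034 ms.
End-to-end = 9.864 ms.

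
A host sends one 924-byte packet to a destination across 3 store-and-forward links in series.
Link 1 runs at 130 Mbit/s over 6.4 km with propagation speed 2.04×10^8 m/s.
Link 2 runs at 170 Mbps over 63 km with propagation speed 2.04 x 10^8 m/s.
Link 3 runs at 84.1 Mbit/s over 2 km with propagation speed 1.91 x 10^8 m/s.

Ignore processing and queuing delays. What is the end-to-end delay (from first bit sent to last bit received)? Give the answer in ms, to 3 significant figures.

0.539 ms

L = 924 × 8 = 7392 bits.
Transmission delays (L/R per hop): 0.0568615, 0.0434824, 0.0878954 ms; sum = 0.188239 ms.
Propagation delays (d/s per hop): 0.0313725, 0.308824, 0.0104712 ms; sum = 0.350667 ms.
End-to-end = 0.539 ms.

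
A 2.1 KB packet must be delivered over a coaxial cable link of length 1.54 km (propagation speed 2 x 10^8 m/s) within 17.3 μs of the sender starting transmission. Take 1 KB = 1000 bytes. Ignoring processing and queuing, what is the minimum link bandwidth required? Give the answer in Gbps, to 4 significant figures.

L = 16800 bits.
Propagation delay = 1540 / 200000000 = 7.7 μs.
Transmission budget = 17.3 − 7.7 = 9.6 μs.
R ≥ L / t_tx = 16800 bits / 9.6e-06 s = 1.750 Gbps.

1.750 Gbps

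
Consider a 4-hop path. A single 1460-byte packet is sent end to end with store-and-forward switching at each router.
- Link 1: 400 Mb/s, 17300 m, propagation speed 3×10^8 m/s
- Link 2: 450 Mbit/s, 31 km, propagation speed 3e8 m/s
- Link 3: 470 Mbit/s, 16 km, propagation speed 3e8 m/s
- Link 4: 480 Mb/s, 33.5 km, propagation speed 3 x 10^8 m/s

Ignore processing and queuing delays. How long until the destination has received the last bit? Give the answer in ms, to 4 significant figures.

L = 1460 × 8 = 11680 bits.
Transmission delays (L/R per hop): 0.0292, 0.0259556, 0.0248511, 0.0243333 ms; sum = 0.10434 ms.
Propagation delays (d/s per hop): 0.0576667, 0.103333, 0.0533333, 0.111667 ms; sum = 0.326 ms.
End-to-end = 0.4303 ms.

0.4303 ms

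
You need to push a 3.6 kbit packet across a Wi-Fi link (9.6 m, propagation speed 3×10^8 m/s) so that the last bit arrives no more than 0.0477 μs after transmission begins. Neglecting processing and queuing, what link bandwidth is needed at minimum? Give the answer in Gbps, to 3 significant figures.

Propagation delay = 9.6 / 300000000 = 0.032 μs.
Transmission budget = 0.0477 − 0.032 = 0.0157 μs.
R ≥ L / t_tx = 3600 bits / 1.57e-08 s = 229 Gbps.

229 Gbps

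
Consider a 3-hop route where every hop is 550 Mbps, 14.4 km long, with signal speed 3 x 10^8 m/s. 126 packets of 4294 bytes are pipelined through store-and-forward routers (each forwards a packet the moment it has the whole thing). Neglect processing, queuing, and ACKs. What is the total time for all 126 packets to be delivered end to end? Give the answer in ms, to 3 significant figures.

Per-hop transmission t_tx = L/R = 34352/550000000 = 0.0624582 ms.
Per-hop propagation t_prop = 14400/300000000 = 0.048 ms.
Pipeline fill: first packet needs 3·t_tx to clear all hops; remaining 125 packets each add one t_tx.
Total = (3+126-1)·t_tx + 3·t_prop = 128·0.0624582 + 3·0.048 = 8.14 ms.

8.14 ms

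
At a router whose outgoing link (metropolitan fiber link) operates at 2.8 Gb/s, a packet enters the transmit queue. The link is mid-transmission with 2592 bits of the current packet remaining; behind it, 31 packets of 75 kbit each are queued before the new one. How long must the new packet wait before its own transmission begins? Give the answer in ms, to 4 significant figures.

0.8313 ms

Each queued packet: L/R = 75000/2800000000 = 0.0267857 ms.
31 queued → 0.830357 ms.
Plus remaining 2592 bits of current packet: 0.000925714 ms.
Queuing delay = 0.8313 ms.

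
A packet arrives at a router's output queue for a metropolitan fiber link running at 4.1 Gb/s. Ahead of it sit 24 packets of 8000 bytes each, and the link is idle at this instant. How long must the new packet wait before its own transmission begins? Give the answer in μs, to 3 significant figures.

375 μs

Each queued packet: L/R = 64000/4.1e+09 = 15.6098 μs.
24 queued → 374.634 μs.
Queuing delay = 375 μs.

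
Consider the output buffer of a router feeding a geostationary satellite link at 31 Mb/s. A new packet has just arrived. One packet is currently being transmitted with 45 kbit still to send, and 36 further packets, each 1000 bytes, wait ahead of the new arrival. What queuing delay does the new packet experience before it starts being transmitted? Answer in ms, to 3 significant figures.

Each queued packet: L/R = 8000/31000000 = 0.258065 ms.
36 queued → 9.29032 ms.
Plus remaining 45000 bits of current packet: 1.45161 ms.
Queuing delay = 10.7 ms.

10.7 ms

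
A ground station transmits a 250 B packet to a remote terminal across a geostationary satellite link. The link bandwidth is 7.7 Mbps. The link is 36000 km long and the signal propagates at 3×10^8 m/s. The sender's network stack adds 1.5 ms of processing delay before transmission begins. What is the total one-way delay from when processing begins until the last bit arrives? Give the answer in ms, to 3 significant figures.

122 ms

L = 250 × 8 = 2000 bits.
Transmission delay = L/R = 2000 / 7700000 = 0.25974 ms.
Propagation delay = d/s = 36000000 m / 300000000 m/s = 120 ms.
Plus processing delay 1.5 ms = 1.5 ms.
Total = 122 ms.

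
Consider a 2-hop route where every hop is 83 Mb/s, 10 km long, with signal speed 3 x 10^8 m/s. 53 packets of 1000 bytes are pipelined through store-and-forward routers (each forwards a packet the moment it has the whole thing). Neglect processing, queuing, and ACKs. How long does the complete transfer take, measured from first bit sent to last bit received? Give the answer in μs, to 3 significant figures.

5270 μs

Per-hop transmission t_tx = L/R = 8000/83000000 = 96.3855 μs.
Per-hop propagation t_prop = 10000/300000000 = 33.3333 μs.
Pipeline fill: first packet needs 2·t_tx to clear all hops; remaining 52 packets each add one t_tx.
Total = (2+53-1)·t_tx + 2·t_prop = 54·96.3855 + 2·33.3333 = 5270 μs.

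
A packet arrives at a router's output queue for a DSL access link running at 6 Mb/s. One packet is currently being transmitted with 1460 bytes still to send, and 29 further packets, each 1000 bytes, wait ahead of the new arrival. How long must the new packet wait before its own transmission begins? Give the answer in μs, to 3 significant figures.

Each queued packet: L/R = 8000/6000000 = 1333.33 μs.
29 queued → 38666.7 μs.
Plus remaining 11680 bits of current packet: 1946.67 μs.
Queuing delay = 40600 μs.

40600 μs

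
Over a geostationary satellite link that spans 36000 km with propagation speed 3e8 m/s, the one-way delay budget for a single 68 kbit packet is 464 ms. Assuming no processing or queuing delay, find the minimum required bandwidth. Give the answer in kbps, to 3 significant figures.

Propagation delay = 36000000 / 300000000 = 120 ms.
Transmission budget = 464 − 120 = 344 ms.
R ≥ L / t_tx = 68000 bits / 0.344 s = 198 kbps.

198 kbps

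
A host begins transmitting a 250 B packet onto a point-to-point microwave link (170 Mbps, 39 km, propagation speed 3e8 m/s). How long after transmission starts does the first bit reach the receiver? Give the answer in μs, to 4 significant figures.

First bit experiences only propagation delay: d/s = 39000/300000000 = 130.0 μs.

130.0 μs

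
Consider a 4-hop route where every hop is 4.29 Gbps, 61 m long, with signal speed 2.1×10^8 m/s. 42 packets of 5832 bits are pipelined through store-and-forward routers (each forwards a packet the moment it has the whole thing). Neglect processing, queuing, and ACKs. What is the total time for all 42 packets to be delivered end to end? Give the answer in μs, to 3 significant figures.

Per-hop transmission t_tx = L/R = 5832/4290000000 = 1.35944 μs.
Per-hop propagation t_prop = 61/210000000 = 0.290476 μs.
Pipeline fill: first packet needs 4·t_tx to clear all hops; remaining 41 packets each add one t_tx.
Total = (4+42-1)·t_tx + 4·t_prop = 45·1.35944 + 4·0.290476 = 62.3 μs.

62.3 μs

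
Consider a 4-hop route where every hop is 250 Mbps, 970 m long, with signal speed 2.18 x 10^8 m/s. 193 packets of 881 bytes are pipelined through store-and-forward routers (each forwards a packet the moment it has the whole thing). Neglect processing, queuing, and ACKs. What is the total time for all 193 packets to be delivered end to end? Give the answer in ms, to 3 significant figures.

5.54 ms

Per-hop transmission t_tx = L/R = 7048/250000000 = 0.028192 ms.
Per-hop propagation t_prop = 970/2.18e+08 = 0.00444954 ms.
Pipeline fill: first packet needs 4·t_tx to clear all hops; remaining 192 packets each add one t_tx.
Total = (4+193-1)·t_tx + 4·t_prop = 196·0.028192 + 4·0.00444954 = 5.54 ms.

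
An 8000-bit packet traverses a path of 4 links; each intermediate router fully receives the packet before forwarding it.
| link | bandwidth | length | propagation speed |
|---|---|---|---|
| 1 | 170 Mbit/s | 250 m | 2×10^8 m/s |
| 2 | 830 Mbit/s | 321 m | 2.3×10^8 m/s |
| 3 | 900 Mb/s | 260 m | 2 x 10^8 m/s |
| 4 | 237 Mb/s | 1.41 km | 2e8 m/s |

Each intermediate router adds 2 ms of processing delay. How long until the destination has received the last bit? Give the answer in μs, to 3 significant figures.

Transmission delays (L/R per hop): 47.0588, 9.63855, 8.88889, 33.7553 μs; sum = 99.3415 μs.
Propagation delays (d/s per hop): 1.25, 1.39565, 1.3, 7.05 μs; sum = 10.9957 μs.
Processing at 3 router(s): 3 × 2 ms = 6000 μs.
End-to-end = 6110 μs.

6110 μs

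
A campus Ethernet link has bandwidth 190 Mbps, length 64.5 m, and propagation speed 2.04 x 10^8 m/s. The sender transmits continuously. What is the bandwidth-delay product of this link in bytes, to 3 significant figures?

Propagation delay = 64.5 / 204000000 = 3.16176e-07 s.
BDP = R × t_prop = 190000000 × 3.16176e-07 = 60.0735 bits.
In bytes: 60.0735/8 = 7.51 bytes.

7.51 bytes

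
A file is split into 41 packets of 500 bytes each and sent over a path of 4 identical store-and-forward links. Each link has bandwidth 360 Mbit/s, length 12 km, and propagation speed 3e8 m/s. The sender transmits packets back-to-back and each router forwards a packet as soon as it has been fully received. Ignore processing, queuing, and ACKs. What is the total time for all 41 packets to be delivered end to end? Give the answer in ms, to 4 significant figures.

Per-hop transmission t_tx = L/R = 4000/360000000 = 0.0111111 ms.
Per-hop propagation t_prop = 12000/300000000 = 0.04 ms.
Pipeline fill: first packet needs 4·t_tx to clear all hops; remaining 40 packets each add one t_tx.
Total = (4+41-1)·t_tx + 4·t_prop = 44·0.0111111 + 4·0.04 = 0.6489 ms.

0.6489 ms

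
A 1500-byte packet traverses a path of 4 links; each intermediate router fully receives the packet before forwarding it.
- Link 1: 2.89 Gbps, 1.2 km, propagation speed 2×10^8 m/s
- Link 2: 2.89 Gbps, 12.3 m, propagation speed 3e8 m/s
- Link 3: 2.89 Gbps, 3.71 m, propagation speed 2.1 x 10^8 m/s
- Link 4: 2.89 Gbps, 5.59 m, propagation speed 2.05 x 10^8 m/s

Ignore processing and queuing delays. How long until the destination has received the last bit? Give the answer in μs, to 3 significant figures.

L = 1500 × 8 = 12000 bits.
Transmission delay per hop = L/R = 12000/2890000000 = 4.15225 μs; 4 hops → 16.609 μs.
Propagation delays (d/s per hop): 6, 0.041, 0.0176667, 0.0272683 μs; sum = 6.08593 μs.
End-to-end = 22.7 μs.

22.7 μs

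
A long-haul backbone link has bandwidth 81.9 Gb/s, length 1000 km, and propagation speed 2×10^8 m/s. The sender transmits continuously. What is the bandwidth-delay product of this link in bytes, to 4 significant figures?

Propagation delay = 1000000 / 200000000 = 0.005 s.
BDP = R × t_prop = 81900000000 × 0.005 = 409500000 bits.
In bytes: 409500000/8 = 51190000 bytes.

51190000 bytes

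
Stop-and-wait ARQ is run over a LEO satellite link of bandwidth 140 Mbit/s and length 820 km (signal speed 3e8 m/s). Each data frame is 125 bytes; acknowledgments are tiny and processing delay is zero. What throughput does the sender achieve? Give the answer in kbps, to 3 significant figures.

t_tx = L/R = 1000/140000000 = 7.14286e-06 s.
t_prop = 820000/300000000 = 0.00273333 s; RTT = 0.00546667 s.
Cycle = t_tx + RTT = 0.00547381 s.
Throughput = L / cycle = 1000 / 0.00547381 = 183 kbps.

183 kbps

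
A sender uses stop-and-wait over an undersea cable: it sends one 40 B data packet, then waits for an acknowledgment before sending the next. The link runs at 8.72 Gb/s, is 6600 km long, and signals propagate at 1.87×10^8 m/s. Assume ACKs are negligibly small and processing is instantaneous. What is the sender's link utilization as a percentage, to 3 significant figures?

0.0000520 %

t_tx = L/R = 320/8720000000 = 3.66972e-08 s.
t_prop = 6600000/187000000 = 0.0352941 s; RTT = 0.0705882 s.
Cycle = t_tx + RTT = 0.0705883 s.
Utilization = t_tx / cycle = 3.66972e-08/0.0705883 = 0.0000520 %.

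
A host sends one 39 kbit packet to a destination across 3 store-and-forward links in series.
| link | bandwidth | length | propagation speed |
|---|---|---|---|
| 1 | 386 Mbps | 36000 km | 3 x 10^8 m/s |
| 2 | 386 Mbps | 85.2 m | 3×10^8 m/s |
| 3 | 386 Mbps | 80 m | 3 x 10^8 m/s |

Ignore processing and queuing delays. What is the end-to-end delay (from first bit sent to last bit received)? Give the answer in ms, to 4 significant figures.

L = 39000 bits.
Transmission delay per hop = L/R = 39000/386000000 = 0.101036 ms; 3 hops → 0.303109 ms.
Propagation delays (d/s per hop): 120, 0.000284, 0.000266667 ms; sum = 120.001 ms.
End-to-end = 120.3 ms.

120.3 ms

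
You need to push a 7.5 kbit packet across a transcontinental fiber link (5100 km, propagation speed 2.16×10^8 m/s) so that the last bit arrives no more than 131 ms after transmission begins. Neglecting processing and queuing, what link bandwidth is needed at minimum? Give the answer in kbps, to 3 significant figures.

69.8 kbps

Propagation delay = 5100000 / 216000000 = 23.6111 ms.
Transmission budget = 131 − 23.6111 = 107.389 ms.
R ≥ L / t_tx = 7500 bits / 0.107389 s = 69.8 kbps.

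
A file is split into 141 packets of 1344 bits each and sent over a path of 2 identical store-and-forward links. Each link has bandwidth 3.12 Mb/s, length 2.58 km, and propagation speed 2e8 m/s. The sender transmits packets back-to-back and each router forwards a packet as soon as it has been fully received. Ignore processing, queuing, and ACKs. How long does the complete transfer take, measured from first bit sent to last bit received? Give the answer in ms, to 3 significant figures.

Per-hop transmission t_tx = L/R = 1344/3120000 = 0.430769 ms.
Per-hop propagation t_prop = 2580/200000000 = 0.0129 ms.
Pipeline fill: first packet needs 2·t_tx to clear all hops; remaining 140 packets each add one t_tx.
Total = (2+141-1)·t_tx + 2·t_prop = 142·0.430769 + 2·0.0129 = 61.2 ms.

61.2 ms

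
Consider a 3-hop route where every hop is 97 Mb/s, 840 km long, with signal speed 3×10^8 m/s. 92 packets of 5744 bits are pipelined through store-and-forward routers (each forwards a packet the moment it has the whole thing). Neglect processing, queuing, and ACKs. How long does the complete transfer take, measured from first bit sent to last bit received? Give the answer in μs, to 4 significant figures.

Per-hop transmission t_tx = L/R = 5744/97000000 = 59.2165 μs.
Per-hop propagation t_prop = 840000/300000000 = 2800 μs.
Pipeline fill: first packet needs 3·t_tx to clear all hops; remaining 91 packets each add one t_tx.
Total = (3+92-1)·t_tx + 3·t_prop = 94·59.2165 + 3·2800 = 13970 μs.

13970 μs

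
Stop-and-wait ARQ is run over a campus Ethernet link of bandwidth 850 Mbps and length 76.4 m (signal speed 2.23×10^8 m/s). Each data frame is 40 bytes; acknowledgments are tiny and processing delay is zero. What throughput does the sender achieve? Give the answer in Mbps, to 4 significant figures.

301.4 Mbps

t_tx = L/R = 320/850000000 = 3.76471e-07 s.
t_prop = 76.4/223000000 = 3.42601e-07 s; RTT = 6.85202e-07 s.
Cycle = t_tx + RTT = 1.06167e-06 s.
Throughput = L / cycle = 320 / 1.06167e-06 = 301.4 Mbps.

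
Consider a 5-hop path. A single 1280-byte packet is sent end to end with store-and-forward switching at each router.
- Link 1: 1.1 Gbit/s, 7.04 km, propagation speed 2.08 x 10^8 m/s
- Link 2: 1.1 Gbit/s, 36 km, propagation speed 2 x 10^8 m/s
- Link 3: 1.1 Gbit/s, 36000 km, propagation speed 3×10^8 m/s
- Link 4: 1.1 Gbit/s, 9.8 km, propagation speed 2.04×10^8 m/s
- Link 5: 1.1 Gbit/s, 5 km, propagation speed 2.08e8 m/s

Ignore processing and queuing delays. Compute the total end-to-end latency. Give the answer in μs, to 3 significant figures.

120000 μs

L = 1280 × 8 = 10240 bits.
Transmission delay per hop = L/R = 10240/1100000000 = 9.30909 μs; 5 hops → 46.5455 μs.
Propagation delays (d/s per hop): 33.8462, 180, 120000, 48.0392, 24.0385 μs; sum = 120286 μs.
End-to-end = 120000 μs.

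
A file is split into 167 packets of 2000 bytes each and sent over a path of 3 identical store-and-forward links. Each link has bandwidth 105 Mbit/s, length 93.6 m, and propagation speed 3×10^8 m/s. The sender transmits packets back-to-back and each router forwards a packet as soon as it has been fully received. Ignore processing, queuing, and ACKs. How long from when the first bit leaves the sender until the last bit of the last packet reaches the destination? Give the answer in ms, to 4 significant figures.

Per-hop transmission t_tx = L/R = 16000/105000000 = 0.152381 ms.
Per-hop propagation t_prop = 93.6/300000000 = 0.000312 ms.
Pipeline fill: first packet needs 3·t_tx to clear all hops; remaining 166 packets each add one t_tx.
Total = (3+167-1)·t_tx + 3·t_prop = 169·0.152381 + 3·0.000312 = 25.75 ms.

25.75 ms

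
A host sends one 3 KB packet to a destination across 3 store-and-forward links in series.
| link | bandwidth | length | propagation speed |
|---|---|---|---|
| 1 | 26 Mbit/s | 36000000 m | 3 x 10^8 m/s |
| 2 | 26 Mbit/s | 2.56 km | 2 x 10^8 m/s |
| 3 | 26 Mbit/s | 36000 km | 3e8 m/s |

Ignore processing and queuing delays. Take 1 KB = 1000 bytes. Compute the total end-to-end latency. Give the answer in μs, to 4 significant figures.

242800 μs

L = 24000 bits.
Transmission delay per hop = L/R = 24000/26000000 = 923.077 μs; 3 hops → 2769.23 μs.
Propagation delays (d/s per hop): 120000, 12.8, 120000 μs; sum = 240013 μs.
End-to-end = 242800 μs.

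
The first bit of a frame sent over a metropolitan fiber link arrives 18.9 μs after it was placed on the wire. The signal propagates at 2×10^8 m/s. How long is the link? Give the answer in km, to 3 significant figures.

d = s × t_prop = 200000000 × 1.89e-05 = 3.78 km.

3.78 km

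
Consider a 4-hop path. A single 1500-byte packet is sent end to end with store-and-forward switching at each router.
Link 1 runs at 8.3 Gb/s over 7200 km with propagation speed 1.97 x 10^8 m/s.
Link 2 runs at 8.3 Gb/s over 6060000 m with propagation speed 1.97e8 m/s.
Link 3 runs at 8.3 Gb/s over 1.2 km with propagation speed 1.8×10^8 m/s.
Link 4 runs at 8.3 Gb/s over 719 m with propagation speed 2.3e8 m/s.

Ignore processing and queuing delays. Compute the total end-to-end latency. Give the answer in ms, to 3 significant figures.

L = 1500 × 8 = 12000 bits.
Transmission delay per hop = L/R = 12000/8.3e+09 = 0.00144578 ms; 4 hops → 0.00578313 ms.
Propagation delays (d/s per hop): 36.5482, 30.7614, 0.00666667, 0.00312609 ms; sum = 67.3194 ms.
End-to-end = 67.3 ms.

67.3 ms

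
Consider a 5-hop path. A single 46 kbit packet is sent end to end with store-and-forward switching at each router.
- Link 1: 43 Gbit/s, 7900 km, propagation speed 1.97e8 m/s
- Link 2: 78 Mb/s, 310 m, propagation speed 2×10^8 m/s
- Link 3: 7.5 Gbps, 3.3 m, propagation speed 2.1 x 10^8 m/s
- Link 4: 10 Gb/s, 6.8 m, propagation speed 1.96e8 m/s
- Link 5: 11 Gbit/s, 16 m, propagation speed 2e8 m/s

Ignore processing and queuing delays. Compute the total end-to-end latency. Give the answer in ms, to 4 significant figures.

L = 46000 bits.
Transmission delays (L/R per hop): 0.00106977, 0.589744, 0.00613333, 0.0046, 0.00418182 ms; sum = 0.605729 ms.
Propagation delays (d/s per hop): 40.1015, 0.00155, 1.57143e-05, 3.46939e-05, 8e-05 ms; sum = 40.1032 ms.
End-to-end = 40.71 ms.

40.71 ms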